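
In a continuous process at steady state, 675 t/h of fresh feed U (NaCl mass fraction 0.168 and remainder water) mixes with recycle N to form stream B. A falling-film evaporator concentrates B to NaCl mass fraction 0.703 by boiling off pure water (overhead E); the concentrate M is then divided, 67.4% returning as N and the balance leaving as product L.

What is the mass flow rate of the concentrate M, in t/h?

494.8 t/h

Overall NaCl balance (none leaves overhead): NaCl in fresh feed = NaCl in product, i.e. 675×0.168 = (1−0.674)·M·0.703.
M = 113.4/(0.703×0.326) = 494.81 t/h.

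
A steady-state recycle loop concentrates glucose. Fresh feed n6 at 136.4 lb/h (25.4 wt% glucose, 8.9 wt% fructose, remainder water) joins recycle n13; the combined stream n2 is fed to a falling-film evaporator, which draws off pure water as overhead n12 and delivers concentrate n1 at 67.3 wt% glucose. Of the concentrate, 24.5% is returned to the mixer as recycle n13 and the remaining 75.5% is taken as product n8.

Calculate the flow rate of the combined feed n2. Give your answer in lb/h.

153.1 lb/h

Overall glucose balance (none leaves overhead): glucose in fresh feed = glucose in product, i.e. 136.4×0.254 = (1−0.245)·n1·0.673.
n1 = 34.646/(0.673×0.755) = 68.185 lb/h.
Recycle n13 = 0.245×68.185 = 16.705 lb/h.
Combined feed n2 = 136.4 + 16.705 = 153.11 lb/h.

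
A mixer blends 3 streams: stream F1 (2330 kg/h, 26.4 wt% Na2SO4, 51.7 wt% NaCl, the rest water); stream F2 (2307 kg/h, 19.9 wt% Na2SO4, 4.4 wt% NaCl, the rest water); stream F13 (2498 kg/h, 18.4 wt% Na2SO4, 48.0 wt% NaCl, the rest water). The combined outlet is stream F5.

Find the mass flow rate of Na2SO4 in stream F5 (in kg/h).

1534 kg/h

Na2SO4 out = Na2SO4 in = 2330×0.264 + 2307×0.199 + 2498×0.184 = 1533.8 kg/h.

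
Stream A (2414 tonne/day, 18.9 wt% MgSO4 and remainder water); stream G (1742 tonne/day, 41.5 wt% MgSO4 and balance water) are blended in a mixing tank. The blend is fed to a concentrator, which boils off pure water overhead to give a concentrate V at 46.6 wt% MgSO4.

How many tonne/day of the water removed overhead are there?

1626 tonne/day

MgSO4 entering = 2414×0.189 + 1742×0.415 = 1179.2 tonne/day.
All MgSO4 reports to V, so V = 1179.2/0.466 = 2530.4 tonne/day.
Total feed = 4156 tonne/day; overhead = 4156 − 2530.4 = 1625.6 tonne/day.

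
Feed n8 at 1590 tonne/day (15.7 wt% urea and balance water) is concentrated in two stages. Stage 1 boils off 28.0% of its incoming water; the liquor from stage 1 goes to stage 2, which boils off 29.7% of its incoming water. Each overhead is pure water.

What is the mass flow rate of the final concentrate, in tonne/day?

water in feed = 1590×0.843 = 1340.4 tonne/day.
After stage 1: water left = (1−0.280)×1340.4 = 965.07; stream total = 1214.7 tonne/day.
After stage 2: water left = (1−0.297)×965.07 = 678.44; final concentrate = 928.07 tonne/day.

928.1 tonne/day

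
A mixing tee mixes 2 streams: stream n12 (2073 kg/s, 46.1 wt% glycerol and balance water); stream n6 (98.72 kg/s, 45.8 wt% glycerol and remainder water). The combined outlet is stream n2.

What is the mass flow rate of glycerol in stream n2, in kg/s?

glycerol out = glycerol in = 2073×0.461 + 98.72×0.458 = 1000.9 kg/s.

1001 kg/s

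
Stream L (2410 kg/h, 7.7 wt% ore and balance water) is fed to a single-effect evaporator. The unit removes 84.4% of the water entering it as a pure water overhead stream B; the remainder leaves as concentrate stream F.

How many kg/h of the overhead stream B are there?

water entering = 2410×0.923 = 2224.4 kg/h; overhead removed = 0.844×2224.4 = 1877.4 kg/h.

1877 kg/h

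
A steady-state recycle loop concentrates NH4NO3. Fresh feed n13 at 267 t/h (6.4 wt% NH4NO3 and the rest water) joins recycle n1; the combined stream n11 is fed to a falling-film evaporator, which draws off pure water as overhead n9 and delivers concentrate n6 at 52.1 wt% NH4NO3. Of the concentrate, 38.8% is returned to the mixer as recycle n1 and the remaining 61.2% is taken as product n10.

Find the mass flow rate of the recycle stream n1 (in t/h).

Overall NH4NO3 balance (none leaves overhead): NH4NO3 in fresh feed = NH4NO3 in product, i.e. 267×0.064 = (1−0.388)·n6·0.521.
n6 = 17.088/(0.521×0.612) = 53.592 t/h.
Recycle n1 = 0.388×53.592 = 20.794 t/h.

20.79 t/h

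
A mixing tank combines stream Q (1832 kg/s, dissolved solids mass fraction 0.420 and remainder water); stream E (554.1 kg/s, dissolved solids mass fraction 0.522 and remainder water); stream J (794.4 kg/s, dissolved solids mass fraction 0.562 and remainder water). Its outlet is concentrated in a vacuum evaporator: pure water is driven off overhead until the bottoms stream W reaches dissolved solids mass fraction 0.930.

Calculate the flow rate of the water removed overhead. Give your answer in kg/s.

dissolved solids entering = 1832×0.420 + 554.1×0.522 + 794.4×0.562 = 1505.1 kg/s.
All dissolved solids reports to W, so W = 1505.1/0.930 = 1618.4 kg/s.
Total feed = 3180.5 kg/s; overhead = 3180.5 − 1618.4 = 1562.1 kg/s.

1562 kg/s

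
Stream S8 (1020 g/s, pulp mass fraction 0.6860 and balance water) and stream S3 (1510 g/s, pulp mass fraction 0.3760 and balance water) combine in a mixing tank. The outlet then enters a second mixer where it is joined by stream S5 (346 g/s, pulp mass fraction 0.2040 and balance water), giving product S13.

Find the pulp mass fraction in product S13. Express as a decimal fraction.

Overall, product flow = 2876 g/s.
pulp in = 1020×0.686 + 1510×0.376 + 346×0.204 = 1338.1 g/s.
pulp fraction in S13 = 0.4653.

0.4653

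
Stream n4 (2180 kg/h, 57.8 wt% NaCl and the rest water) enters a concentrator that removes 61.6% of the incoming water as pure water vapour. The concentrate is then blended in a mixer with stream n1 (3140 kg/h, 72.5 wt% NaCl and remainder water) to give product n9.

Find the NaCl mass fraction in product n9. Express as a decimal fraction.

0.744

Vapour removed = 0.616×0.422×2180 = 566.7 kg/h; concentrate = 1613.3 kg/h.
NaCl reaching the mixer = 1260 (from concentrate) + 3140×0.725 = 3536.5 kg/h.
Product flow = 1613.3 + 3140 = 4753.3 kg/h; NaCl fraction = 0.744.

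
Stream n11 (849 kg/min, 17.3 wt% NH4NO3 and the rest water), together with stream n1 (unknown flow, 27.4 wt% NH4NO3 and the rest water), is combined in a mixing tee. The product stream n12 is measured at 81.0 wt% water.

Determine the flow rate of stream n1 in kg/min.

171.8 kg/min

Let n1 be the unknown flow. Total out = 849 + n1.
water balance: 702.12 + 0.726·n1 = 0.810·(849 + n1)
(0.726 − 0.810)·n1 = 0.810×849 − 702.12 = -14.433
n1 = -14.433 / -0.084 = 171.82 kg/min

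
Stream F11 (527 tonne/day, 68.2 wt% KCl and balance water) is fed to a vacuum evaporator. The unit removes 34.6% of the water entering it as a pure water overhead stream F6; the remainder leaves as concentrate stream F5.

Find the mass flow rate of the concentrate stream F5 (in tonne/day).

water entering = 527×0.318 = 167.59 tonne/day; overhead removed = 0.346×167.59 = 57.985 tonne/day.
Concentrate = 527 − 57.985 = 469.02 tonne/day.

469 tonne/day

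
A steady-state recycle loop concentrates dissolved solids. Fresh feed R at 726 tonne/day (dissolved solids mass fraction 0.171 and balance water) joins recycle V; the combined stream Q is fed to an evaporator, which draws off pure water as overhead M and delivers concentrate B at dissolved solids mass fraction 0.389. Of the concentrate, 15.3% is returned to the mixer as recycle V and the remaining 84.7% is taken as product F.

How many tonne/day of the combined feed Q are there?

Overall dissolved solids balance (none leaves overhead): dissolved solids in fresh feed = dissolved solids in product, i.e. 726×0.171 = (1−0.153)·B·0.389.
B = 124.15/(0.389×0.847) = 376.79 tonne/day.
Recycle V = 0.153×376.79 = 57.649 tonne/day.
Combined feed Q = 726 + 57.649 = 783.65 tonne/day.

783.6 tonne/day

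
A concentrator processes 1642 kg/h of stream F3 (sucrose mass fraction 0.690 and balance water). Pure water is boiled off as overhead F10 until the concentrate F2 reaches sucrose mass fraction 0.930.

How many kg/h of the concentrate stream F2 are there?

sucrose is conserved: 1642×0.690 = 1133 kg/h all reports to the concentrate.
Concentrate = 1133/(target fraction) = 1218.3 kg/h.

1218 kg/h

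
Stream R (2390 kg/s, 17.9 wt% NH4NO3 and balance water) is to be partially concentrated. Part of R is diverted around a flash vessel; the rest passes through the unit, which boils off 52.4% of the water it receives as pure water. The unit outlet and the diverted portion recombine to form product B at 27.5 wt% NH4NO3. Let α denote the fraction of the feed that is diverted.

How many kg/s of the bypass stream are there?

450.6 kg/s

All 2390×0.179 = 427.81 kg/s of NH4NO3 reaches B, so B = 427.81/0.275 = 1555.7 kg/s and vapour = 834.33 kg/s.
The evaporator receives (1−α)·2390 of feed at 0.821 water and removes 0.524 of that water:
0.524×0.821×(1−α)×2390 = 834.33
(1−α) = 834.33/1028.2 = 0.8115;  α = 0.1885.
Bypass flow = 0.1885×2390 = 450.62 kg/s.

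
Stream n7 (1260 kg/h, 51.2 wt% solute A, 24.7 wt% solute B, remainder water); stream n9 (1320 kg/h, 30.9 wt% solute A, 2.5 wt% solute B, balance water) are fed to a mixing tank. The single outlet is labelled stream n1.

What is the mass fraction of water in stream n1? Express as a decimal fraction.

0.458

Total flow out = 1260 + 1320 = 2580 kg/h.
water in = 1260×0.241 + 1320×0.666 = 1182.8 kg/h.
water mass fraction in n1 = 1182.8/2580 = 0.458.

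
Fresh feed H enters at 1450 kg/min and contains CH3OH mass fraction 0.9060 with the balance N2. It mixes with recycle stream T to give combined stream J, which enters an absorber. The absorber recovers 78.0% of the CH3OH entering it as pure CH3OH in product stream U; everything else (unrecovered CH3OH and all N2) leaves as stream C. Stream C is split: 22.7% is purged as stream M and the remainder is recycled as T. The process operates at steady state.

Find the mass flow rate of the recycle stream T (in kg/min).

733.3 kg/min

N2 enters only via H and leaves only via the purge: 1450×0.094 = 0.227×(N2 in C), and the absorber passes all N2, so N2 in J = N2 in C = 600.44 kg/min.
CH3OH in J: m_A = 1450×0.906 + (1−0.227)·(1−0.780)·m_A, so m_A = 1313.7/0.8299 = 1582.9 kg/min.
C = (1−0.780)×1582.9 + 600.44 = 948.68 kg/min.
Recycle T = (1−0.227)×948.68 = 733.33 kg/min.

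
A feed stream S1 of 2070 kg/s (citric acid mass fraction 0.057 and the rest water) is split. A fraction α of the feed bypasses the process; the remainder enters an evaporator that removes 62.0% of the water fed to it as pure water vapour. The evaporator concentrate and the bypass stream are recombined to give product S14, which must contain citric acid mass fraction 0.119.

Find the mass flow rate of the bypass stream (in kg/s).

All 2070×0.057 = 117.99 kg/s of citric acid reaches S14, so S14 = 117.99/0.119 = 991.51 kg/s and vapour = 1078.5 kg/s.
The evaporator receives (1−α)·2070 of feed at 0.943 water and removes 0.620 of that water:
0.620×0.943×(1−α)×2070 = 1078.5
(1−α) = 1078.5/1210.2 = 0.8911;  α = 0.1089.
Bypass flow = 0.1089×2070 = 225.36 kg/s.

225.4 kg/s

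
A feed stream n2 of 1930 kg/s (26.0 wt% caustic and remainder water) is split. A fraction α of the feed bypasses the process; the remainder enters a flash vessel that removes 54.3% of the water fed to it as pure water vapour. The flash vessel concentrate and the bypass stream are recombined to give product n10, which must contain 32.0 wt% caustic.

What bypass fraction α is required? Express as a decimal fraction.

0.533

All 1930×0.260 = 501.8 kg/s of caustic reaches n10, so n10 = 501.8/0.320 = 1568.1 kg/s and vapour = 361.88 kg/s.
The evaporator receives (1−α)·1930 of feed at 0.740 water and removes 0.543 of that water:
0.543×0.740×(1−α)×1930 = 361.88
(1−α) = 361.88/775.51 = 0.4666;  α = 0.5334.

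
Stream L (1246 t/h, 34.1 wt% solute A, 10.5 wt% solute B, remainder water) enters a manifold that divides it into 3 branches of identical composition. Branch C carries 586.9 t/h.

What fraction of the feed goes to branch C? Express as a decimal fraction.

Fraction to C = 586.9/1246 = 0.4710.

0.471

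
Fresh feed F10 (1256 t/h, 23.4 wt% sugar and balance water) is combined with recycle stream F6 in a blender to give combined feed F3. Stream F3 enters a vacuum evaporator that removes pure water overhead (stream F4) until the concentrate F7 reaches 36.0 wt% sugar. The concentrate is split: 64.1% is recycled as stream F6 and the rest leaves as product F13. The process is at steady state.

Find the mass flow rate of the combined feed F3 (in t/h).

2714 t/h

Overall sugar balance (none leaves overhead): sugar in fresh feed = sugar in product, i.e. 1256×0.234 = (1−0.641)·F7·0.360.
F7 = 293.9/(0.360×0.359) = 2274.1 t/h.
Recycle F6 = 0.641×2274.1 = 1457.7 t/h.
Combined feed F3 = 1256 + 1457.7 = 2713.7 t/h.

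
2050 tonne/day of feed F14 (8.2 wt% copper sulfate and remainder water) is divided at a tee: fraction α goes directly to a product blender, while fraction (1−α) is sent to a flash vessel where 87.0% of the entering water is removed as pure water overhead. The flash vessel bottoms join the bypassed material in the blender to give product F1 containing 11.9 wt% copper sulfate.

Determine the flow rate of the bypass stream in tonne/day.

1252 tonne/day

All 2050×0.082 = 168.1 tonne/day of copper sulfate reaches F1, so F1 = 168.1/0.119 = 1412.6 tonne/day and vapour = 637.39 tonne/day.
The evaporator receives (1−α)·2050 of feed at 0.918 water and removes 0.870 of that water:
0.870×0.918×(1−α)×2050 = 637.39
(1−α) = 637.39/1637.3 = 0.3893;  α = 0.6107.
Bypass flow = 0.6107×2050 = 1251.9 tonne/day.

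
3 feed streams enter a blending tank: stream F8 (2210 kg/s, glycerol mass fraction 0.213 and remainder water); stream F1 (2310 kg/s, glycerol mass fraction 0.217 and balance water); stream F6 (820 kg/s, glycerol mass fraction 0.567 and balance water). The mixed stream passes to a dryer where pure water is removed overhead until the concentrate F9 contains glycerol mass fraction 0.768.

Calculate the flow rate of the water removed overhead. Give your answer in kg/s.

glycerol entering = 2210×0.213 + 2310×0.217 + 820×0.567 = 1436.9 kg/s.
All glycerol reports to F9, so F9 = 1436.9/0.768 = 1871 kg/s.
Total feed = 5340 kg/s; overhead = 5340 − 1871 = 3469 kg/s.

3469 kg/s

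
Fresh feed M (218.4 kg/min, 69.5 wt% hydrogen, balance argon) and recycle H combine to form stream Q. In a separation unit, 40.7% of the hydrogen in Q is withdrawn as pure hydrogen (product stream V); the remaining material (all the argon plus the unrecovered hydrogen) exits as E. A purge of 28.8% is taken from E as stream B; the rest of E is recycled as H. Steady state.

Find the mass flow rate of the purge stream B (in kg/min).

argon enters only via M and leaves only via the purge: 218.4×0.305 = 0.288×(argon in E), and the separation unit passes all argon, so argon in Q = argon in E = 231.29 kg/min.
hydrogen in Q: m_A = 218.4×0.695 + (1−0.288)·(1−0.407)·m_A, so m_A = 151.79/0.5778 = 262.71 kg/min.
E = (1−0.407)×262.71 + 231.29 = 387.08 kg/min.
Purge B = 0.288×387.08 = 111.48 kg/min.

111.5 kg/min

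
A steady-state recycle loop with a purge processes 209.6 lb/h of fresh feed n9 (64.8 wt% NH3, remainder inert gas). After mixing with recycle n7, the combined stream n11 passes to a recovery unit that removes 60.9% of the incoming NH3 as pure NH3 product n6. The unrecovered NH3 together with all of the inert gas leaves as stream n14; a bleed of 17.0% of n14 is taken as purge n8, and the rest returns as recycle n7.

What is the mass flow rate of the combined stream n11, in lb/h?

635.1 lb/h

inert gas enters only via n9 and leaves only via the purge: 209.6×0.352 = 0.170×(inert gas in n14), and the recovery unit passes all inert gas, so inert gas in n11 = inert gas in n14 = 434 lb/h.
NH3 in n11: m_A = 209.6×0.648 + (1−0.170)·(1−0.609)·m_A, so m_A = 135.82/0.6755 = 201.08 lb/h.
n11 = 201.08 + 434 = 635.07 lb/h.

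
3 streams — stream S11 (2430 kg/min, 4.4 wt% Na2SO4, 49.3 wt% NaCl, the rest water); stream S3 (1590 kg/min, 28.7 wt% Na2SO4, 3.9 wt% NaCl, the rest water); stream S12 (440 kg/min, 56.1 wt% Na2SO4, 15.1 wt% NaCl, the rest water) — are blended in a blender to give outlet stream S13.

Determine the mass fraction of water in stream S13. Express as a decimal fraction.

0.5210

Total flow out = 2430 + 1590 + 440 = 4460 kg/min.
water in = 2430×0.463 + 1590×0.674 + 440×0.288 = 2323.5 kg/min.
water mass fraction in S13 = 2323.5/4460 = 0.5210.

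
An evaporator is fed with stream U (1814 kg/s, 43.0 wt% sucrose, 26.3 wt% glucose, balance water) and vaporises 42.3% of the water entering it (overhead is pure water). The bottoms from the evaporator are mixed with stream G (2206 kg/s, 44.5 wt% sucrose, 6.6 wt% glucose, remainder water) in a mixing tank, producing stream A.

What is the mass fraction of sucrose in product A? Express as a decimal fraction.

Vapour removed = 0.423×0.307×1814 = 235.57 kg/s; concentrate = 1578.4 kg/s.
sucrose reaching the mixer = 780.02 (from concentrate) + 2206×0.445 = 1761.7 kg/s.
Product flow = 1578.4 + 2206 = 3784.4 kg/s; sucrose fraction = 0.4655.

0.4655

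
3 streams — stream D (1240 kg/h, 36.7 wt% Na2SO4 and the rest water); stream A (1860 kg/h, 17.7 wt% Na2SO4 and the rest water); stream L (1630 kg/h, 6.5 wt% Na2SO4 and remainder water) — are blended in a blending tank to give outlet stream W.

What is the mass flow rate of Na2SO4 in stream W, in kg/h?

Na2SO4 out = Na2SO4 in = 1240×0.367 + 1860×0.177 + 1630×0.065 = 890.25 kg/h.

890.2 kg/h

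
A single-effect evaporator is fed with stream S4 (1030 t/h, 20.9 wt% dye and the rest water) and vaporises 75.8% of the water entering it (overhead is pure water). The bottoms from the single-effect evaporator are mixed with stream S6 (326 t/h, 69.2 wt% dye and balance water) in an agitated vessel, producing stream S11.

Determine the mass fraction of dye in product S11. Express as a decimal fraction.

0.597

Vapour removed = 0.758×0.791×1030 = 617.57 t/h; concentrate = 412.43 t/h.
dye reaching the mixer = 215.27 (from concentrate) + 326×0.692 = 440.86 t/h.
Product flow = 412.43 + 326 = 738.43 t/h; dye fraction = 0.597.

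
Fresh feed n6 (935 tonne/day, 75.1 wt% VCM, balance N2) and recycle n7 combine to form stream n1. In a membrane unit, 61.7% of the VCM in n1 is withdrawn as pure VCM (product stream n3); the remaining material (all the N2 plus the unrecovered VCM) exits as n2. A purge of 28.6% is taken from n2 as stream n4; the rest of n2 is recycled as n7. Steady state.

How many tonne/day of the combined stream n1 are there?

N2 enters only via n6 and leaves only via the purge: 935×0.249 = 0.286×(N2 in n2), and the membrane unit passes all N2, so N2 in n1 = N2 in n2 = 814.04 tonne/day.
VCM in n1: m_A = 935×0.751 + (1−0.286)·(1−0.617)·m_A, so m_A = 702.18/0.7265 = 966.48 tonne/day.
n1 = 966.48 + 814.04 = 1780.5 tonne/day.

1781 tonne/day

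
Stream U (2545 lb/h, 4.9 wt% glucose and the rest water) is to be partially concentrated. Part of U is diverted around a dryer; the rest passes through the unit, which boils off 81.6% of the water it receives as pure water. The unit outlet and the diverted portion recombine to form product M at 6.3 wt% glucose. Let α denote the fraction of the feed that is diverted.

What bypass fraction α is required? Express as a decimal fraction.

0.714

All 2545×0.049 = 124.7 lb/h of glucose reaches M, so M = 124.7/0.063 = 1979.4 lb/h and vapour = 565.56 lb/h.
The evaporator receives (1−α)·2545 of feed at 0.951 water and removes 0.816 of that water:
0.816×0.951×(1−α)×2545 = 565.56
(1−α) = 565.56/1975 = 0.2864;  α = 0.7136.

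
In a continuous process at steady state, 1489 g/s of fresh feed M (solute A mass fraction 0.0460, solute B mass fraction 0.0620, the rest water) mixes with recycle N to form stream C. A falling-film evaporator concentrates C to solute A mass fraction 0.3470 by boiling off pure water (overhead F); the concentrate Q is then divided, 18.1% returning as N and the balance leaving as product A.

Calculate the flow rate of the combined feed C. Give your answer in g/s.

Overall solute A balance (none leaves overhead): solute A in fresh feed = solute A in product, i.e. 1489×0.046 = (1−0.181)·Q·0.347.
Q = 68.494/(0.347×0.819) = 241.01 g/s.
Recycle N = 0.181×241.01 = 43.623 g/s.
Combined feed C = 1489 + 43.623 = 1532.6 g/s.

1533 g/s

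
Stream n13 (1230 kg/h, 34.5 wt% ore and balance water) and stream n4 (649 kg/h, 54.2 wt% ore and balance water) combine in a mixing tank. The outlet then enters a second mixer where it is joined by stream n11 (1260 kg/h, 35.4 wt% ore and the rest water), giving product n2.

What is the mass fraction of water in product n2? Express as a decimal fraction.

0.611

Overall, product flow = 3139 kg/h.
water in = 1230×0.655 + 649×0.458 + 1260×0.646 = 1916.9 kg/h.
water fraction in n2 = 0.611.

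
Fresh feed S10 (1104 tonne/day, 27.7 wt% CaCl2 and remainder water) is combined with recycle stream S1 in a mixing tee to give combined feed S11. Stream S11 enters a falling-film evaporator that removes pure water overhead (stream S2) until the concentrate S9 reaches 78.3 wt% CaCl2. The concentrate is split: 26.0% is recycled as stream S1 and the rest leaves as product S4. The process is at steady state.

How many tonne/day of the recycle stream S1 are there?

Overall CaCl2 balance (none leaves overhead): CaCl2 in fresh feed = CaCl2 in product, i.e. 1104×0.277 = (1−0.260)·S9·0.783.
S9 = 305.81/(0.783×0.740) = 527.78 tonne/day.
Recycle S1 = 0.260×527.78 = 137.22 tonne/day.

137.2 tonne/day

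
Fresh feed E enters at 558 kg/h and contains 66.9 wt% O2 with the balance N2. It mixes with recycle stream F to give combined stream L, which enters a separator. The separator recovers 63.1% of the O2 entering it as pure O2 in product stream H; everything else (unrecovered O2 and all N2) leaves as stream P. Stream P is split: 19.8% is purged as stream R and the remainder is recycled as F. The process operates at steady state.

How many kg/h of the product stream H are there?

334.6 kg/h

O2 in L: m_A = 558×0.669 + (1−0.198)·(1−0.631)·m_A, so m_A = 373.3/0.7041 = 530.21 kg/h.
Product H = 0.631×530.21 = 334.56 kg/h.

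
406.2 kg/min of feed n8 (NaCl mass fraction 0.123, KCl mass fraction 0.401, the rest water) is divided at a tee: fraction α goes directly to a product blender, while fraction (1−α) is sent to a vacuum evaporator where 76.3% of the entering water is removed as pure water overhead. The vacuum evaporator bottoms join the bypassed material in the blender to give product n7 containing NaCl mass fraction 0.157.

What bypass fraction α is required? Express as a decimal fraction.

0.404

All 406.2×0.123 = 49.963 kg/min of NaCl reaches n7, so n7 = 49.963/0.157 = 318.23 kg/min and vapour = 87.967 kg/min.
The evaporator receives (1−α)·406.2 of feed at 0.476 water and removes 0.763 of that water:
0.763×0.476×(1−α)×406.2 = 87.967
(1−α) = 87.967/147.53 = 0.5963;  α = 0.4037.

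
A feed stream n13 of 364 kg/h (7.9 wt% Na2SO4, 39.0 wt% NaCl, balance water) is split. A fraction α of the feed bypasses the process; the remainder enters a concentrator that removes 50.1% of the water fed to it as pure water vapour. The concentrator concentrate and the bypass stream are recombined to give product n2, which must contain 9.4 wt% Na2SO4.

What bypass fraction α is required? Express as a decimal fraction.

0.400

All 364×0.079 = 28.756 kg/h of Na2SO4 reaches n2, so n2 = 28.756/0.094 = 305.91 kg/h and vapour = 58.085 kg/h.
The evaporator receives (1−α)·364 of feed at 0.531 water and removes 0.501 of that water:
0.501×0.531×(1−α)×364 = 58.085
(1−α) = 58.085/96.835 = 0.5998;  α = 0.4002.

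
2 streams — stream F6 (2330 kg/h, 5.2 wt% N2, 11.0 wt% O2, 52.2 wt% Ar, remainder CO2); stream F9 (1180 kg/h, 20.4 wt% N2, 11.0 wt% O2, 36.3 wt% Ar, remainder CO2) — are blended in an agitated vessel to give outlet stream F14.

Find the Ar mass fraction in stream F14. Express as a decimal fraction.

0.4685

Total flow out = 2330 + 1180 = 3510 kg/h.
Ar in = 2330×0.522 + 1180×0.363 = 1644.6 kg/h.
Ar mass fraction in F14 = 1644.6/3510 = 0.4685.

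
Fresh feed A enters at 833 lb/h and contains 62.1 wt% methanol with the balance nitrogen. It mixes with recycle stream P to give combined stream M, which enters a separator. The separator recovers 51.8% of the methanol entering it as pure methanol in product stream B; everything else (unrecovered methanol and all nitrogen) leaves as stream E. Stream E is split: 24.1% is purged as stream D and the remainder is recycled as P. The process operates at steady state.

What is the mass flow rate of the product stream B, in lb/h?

methanol in M: m_A = 833×0.621 + (1−0.241)·(1−0.518)·m_A, so m_A = 517.29/0.6342 = 815.71 lb/h.
Product B = 0.518×815.71 = 422.54 lb/h.

422.5 lb/h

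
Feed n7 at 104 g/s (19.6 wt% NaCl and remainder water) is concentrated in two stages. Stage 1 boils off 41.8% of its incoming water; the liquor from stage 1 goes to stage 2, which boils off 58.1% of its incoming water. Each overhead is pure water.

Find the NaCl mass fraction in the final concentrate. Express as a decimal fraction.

0.4999

water in feed = 104×0.804 = 83.616 g/s.
After stage 1: water left = (1−0.418)×83.616 = 48.665; stream total = 69.049 g/s.
After stage 2: water left = (1−0.581)×48.665 = 20.39; final concentrate = 40.774 g/s.
NaCl fraction = 20.384/40.774 = 0.4999.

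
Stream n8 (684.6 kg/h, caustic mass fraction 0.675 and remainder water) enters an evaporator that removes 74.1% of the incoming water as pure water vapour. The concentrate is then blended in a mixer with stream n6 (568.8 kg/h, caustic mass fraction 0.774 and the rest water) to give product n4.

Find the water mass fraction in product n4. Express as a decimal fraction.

0.171

Vapour removed = 0.741×0.325×684.6 = 164.87 kg/h; concentrate = 519.73 kg/h.
water reaching the mixer = 57.626 (from concentrate) + 568.8×0.226 = 186.18 kg/h.
Product flow = 519.73 + 568.8 = 1088.5 kg/h; water fraction = 0.171.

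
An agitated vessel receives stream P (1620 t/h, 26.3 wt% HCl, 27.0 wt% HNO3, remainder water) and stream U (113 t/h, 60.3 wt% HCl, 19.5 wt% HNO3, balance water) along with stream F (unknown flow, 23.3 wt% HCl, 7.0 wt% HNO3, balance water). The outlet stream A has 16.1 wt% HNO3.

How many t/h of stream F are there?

Let F be the unknown flow. Total out = 1733 + F.
HNO3 balance: 459.44 + 0.070·F = 0.161·(1733 + F)
(0.070 − 0.161)·F = 0.161×1733 − 459.44 = -180.42
F = -180.42 / -0.091 = 1982.7 t/h

1983 t/h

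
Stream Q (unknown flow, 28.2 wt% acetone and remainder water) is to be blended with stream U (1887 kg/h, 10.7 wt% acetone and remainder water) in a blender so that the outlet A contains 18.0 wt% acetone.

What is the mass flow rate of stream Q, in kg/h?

1350 kg/h

Let Q be the unknown flow. Total out = 1887 + Q.
acetone balance: 201.91 + 0.282·Q = 0.180·(1887 + Q)
(0.282 − 0.180)·Q = 0.180×1887 − 201.91 = 137.75
Q = 137.75 / 0.102 = 1350.5 kg/h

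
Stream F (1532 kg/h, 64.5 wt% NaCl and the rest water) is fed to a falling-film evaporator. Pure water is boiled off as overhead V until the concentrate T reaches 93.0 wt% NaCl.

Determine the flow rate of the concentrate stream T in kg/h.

1063 kg/h

NaCl is conserved: 1532×0.645 = 988.14 kg/h all reports to the concentrate.
Concentrate = 988.14/(target fraction) = 1062.5 kg/h.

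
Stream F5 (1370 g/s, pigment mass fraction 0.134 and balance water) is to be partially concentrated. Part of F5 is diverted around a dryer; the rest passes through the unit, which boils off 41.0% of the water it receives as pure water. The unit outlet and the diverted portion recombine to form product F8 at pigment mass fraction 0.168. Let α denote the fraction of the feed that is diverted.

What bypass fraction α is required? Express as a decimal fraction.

0.430

All 1370×0.134 = 183.58 g/s of pigment reaches F8, so F8 = 183.58/0.168 = 1092.7 g/s and vapour = 277.26 g/s.
The evaporator receives (1−α)·1370 of feed at 0.866 water and removes 0.410 of that water:
0.410×0.866×(1−α)×1370 = 277.26
(1−α) = 277.26/486.43 = 0.5700;  α = 0.4300.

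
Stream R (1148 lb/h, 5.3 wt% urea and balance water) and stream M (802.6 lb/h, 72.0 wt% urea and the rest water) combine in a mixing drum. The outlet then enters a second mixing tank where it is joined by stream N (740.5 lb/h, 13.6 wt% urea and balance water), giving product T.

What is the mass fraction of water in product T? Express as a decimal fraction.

0.725

Overall, product flow = 2691.1 lb/h.
water in = 1148×0.947 + 802.6×0.280 + 740.5×0.864 = 1951.7 lb/h.
water fraction in T = 0.725.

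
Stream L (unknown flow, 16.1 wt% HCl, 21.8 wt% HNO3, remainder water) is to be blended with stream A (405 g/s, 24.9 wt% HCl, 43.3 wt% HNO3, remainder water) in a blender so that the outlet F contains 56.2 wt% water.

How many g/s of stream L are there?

Let L be the unknown flow. Total out = 405 + L.
water balance: 128.79 + 0.621·L = 0.562·(405 + L)
(0.621 − 0.562)·L = 0.562×405 − 128.79 = 98.82
L = 98.82 / 0.059 = 1674.9 g/s

1675 g/s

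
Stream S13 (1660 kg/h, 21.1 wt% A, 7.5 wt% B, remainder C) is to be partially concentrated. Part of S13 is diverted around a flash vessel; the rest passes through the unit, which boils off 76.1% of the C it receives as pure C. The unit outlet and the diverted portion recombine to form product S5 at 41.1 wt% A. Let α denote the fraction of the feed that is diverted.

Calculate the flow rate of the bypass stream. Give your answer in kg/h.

All 1660×0.211 = 350.26 kg/h of A reaches S5, so S5 = 350.26/0.411 = 852.21 kg/h and vapour = 807.79 kg/h.
The evaporator receives (1−α)·1660 of feed at 0.714 C and removes 0.761 of that C:
0.761×0.714×(1−α)×1660 = 807.79
(1−α) = 807.79/901.97 = 0.8956;  α = 0.1044.
Bypass flow = 0.1044×1660 = 173.33 kg/h.

173.3 kg/h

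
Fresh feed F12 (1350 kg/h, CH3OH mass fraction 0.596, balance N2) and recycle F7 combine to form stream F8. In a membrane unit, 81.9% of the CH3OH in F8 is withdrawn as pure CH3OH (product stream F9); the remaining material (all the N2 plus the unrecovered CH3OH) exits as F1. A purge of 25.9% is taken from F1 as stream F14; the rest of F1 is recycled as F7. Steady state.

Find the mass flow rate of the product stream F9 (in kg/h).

761 kg/h

CH3OH in F8: m_A = 1350×0.596 + (1−0.259)·(1−0.819)·m_A, so m_A = 804.6/0.8659 = 929.23 kg/h.
Product F9 = 0.819×929.23 = 761.04 kg/h.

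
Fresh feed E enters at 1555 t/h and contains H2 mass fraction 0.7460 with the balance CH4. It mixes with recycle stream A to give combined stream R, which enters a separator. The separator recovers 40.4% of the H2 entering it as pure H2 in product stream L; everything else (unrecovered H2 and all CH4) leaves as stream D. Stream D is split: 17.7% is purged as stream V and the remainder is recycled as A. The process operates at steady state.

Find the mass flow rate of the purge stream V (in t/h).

635.2 t/h

CH4 enters only via E and leaves only via the purge: 1555×0.254 = 0.177×(CH4 in D), and the separator passes all CH4, so CH4 in R = CH4 in D = 2231.5 t/h.
H2 in R: m_A = 1555×0.746 + (1−0.177)·(1−0.404)·m_A, so m_A = 1160/0.5095 = 2276.8 t/h.
D = (1−0.404)×2276.8 + 2231.5 = 3588.5 t/h.
Purge V = 0.177×3588.5 = 635.16 t/h.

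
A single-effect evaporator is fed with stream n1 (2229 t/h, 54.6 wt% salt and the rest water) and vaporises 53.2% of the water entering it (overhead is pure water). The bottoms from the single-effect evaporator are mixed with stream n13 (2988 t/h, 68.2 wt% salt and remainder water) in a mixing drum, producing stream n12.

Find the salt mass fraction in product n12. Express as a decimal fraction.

0.696

Vapour removed = 0.532×0.454×2229 = 538.37 t/h; concentrate = 1690.6 t/h.
salt reaching the mixer = 1217 (from concentrate) + 2988×0.682 = 3254.9 t/h.
Product flow = 1690.6 + 2988 = 4678.6 t/h; salt fraction = 0.696.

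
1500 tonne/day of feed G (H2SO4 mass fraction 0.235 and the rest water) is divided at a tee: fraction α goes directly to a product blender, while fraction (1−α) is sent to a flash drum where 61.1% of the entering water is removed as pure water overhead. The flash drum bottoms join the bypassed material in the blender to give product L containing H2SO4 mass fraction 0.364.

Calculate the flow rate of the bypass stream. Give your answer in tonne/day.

362.7 tonne/day

All 1500×0.235 = 352.5 tonne/day of H2SO4 reaches L, so L = 352.5/0.364 = 968.41 tonne/day and vapour = 531.59 tonne/day.
The evaporator receives (1−α)·1500 of feed at 0.765 water and removes 0.611 of that water:
0.611×0.765×(1−α)×1500 = 531.59
(1−α) = 531.59/701.12 = 0.7582;  α = 0.2418.
Bypass flow = 0.2418×1500 = 362.7 tonne/day.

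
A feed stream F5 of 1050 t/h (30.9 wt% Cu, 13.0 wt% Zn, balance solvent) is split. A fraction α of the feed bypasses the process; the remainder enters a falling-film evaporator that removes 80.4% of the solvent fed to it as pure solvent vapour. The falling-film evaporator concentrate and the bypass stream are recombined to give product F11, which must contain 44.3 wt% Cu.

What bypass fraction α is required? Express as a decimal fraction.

0.329

All 1050×0.309 = 324.45 t/h of Cu reaches F11, so F11 = 324.45/0.443 = 732.39 t/h and vapour = 317.61 t/h.
The evaporator receives (1−α)·1050 of feed at 0.561 solvent and removes 0.804 of that solvent:
0.804×0.561×(1−α)×1050 = 317.61
(1−α) = 317.61/473.6 = 0.6706;  α = 0.3294.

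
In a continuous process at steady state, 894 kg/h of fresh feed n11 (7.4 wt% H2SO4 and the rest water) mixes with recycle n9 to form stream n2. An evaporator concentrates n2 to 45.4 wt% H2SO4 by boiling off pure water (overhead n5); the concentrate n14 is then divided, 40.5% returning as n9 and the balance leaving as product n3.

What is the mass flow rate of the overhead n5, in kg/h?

Overall H2SO4 balance (none leaves overhead): H2SO4 in fresh feed = H2SO4 in product, i.e. 894×0.074 = (1−0.405)·n14·0.454.
n14 = 66.156/(0.454×0.595) = 244.9 kg/h.
Recycle n9 = 0.405×244.9 = 99.186 kg/h.
Combined feed n2 = 894 + 99.186 = 993.19 kg/h.
Overhead n5 = n2 − n14 = 993.19 − 244.9 = 748.28 kg/h.

748.3 kg/h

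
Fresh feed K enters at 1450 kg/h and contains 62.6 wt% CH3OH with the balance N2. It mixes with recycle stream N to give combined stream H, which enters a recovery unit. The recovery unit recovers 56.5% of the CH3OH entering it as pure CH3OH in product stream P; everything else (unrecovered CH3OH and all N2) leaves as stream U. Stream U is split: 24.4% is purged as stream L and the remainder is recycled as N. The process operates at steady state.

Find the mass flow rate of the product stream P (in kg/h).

764.1 kg/h

CH3OH in H: m_A = 1450×0.626 + (1−0.244)·(1−0.565)·m_A, so m_A = 907.7/0.6711 = 1352.5 kg/h.
Product P = 0.565×1352.5 = 764.15 kg/h.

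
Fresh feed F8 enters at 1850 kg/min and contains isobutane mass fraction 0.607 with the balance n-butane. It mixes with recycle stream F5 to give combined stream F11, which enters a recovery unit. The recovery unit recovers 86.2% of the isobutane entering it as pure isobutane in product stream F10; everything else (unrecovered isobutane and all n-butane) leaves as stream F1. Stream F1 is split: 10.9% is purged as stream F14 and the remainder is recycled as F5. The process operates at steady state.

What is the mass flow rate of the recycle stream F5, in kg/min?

n-butane enters only via F8 and leaves only via the purge: 1850×0.393 = 0.109×(n-butane in F1), and the recovery unit passes all n-butane, so n-butane in F11 = n-butane in F1 = 6670.2 kg/min.
isobutane in F11: m_A = 1850×0.607 + (1−0.109)·(1−0.862)·m_A, so m_A = 1123/0.8770 = 1280.4 kg/min.
F1 = (1−0.862)×1280.4 + 6670.2 = 6846.9 kg/min.
Recycle F5 = (1−0.109)×6846.9 = 6100.6 kg/min.

6101 kg/min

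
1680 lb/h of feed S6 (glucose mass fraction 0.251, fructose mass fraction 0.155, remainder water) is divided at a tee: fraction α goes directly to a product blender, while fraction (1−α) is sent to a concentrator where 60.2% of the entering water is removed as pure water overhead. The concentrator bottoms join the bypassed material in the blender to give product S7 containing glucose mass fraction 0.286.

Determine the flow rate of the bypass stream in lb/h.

All 1680×0.251 = 421.68 lb/h of glucose reaches S7, so S7 = 421.68/0.286 = 1474.4 lb/h and vapour = 205.59 lb/h.
The evaporator receives (1−α)·1680 of feed at 0.594 water and removes 0.602 of that water:
0.602×0.594×(1−α)×1680 = 205.59
(1−α) = 205.59/600.75 = 0.3422;  α = 0.6578.
Bypass flow = 0.6578×1680 = 1105.1 lb/h.

1105 lb/h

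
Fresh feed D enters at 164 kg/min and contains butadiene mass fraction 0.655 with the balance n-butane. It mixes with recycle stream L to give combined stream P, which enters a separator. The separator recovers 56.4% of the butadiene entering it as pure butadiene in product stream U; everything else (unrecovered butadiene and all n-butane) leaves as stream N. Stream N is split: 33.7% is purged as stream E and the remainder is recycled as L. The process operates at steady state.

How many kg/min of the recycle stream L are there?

155 kg/min

n-butane enters only via D and leaves only via the purge: 164×0.345 = 0.337×(n-butane in N), and the separator passes all n-butane, so n-butane in P = n-butane in N = 167.89 kg/min.
butadiene in P: m_A = 164×0.655 + (1−0.337)·(1−0.564)·m_A, so m_A = 107.42/0.7109 = 151.1 kg/min.
N = (1−0.564)×151.1 + 167.89 = 233.77 kg/min.
Recycle L = (1−0.337)×233.77 = 154.99 kg/min.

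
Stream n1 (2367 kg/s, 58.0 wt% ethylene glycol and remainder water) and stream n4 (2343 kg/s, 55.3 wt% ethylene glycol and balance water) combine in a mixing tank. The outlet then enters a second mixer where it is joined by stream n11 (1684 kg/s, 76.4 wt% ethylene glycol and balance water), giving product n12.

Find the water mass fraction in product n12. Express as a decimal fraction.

0.381

Overall, product flow = 6394 kg/s.
water in = 2367×0.420 + 2343×0.447 + 1684×0.236 = 2438.9 kg/s.
water fraction in n12 = 0.381.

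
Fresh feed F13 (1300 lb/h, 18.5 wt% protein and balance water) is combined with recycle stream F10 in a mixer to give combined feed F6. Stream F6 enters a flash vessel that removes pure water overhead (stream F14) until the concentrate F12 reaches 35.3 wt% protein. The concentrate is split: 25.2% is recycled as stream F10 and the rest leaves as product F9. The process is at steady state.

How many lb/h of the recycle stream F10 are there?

229.5 lb/h

Overall protein balance (none leaves overhead): protein in fresh feed = protein in product, i.e. 1300×0.185 = (1−0.252)·F12·0.353.
F12 = 240.5/(0.353×0.748) = 910.83 lb/h.
Recycle F10 = 0.252×910.83 = 229.53 lb/h.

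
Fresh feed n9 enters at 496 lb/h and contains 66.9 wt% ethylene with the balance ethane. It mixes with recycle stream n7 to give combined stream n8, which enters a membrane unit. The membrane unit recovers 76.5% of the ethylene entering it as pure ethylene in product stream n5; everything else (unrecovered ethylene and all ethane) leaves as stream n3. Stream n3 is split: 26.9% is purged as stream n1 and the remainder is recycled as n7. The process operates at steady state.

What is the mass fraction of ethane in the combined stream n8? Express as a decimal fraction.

ethane enters only via n9 and leaves only via the purge: 496×0.331 = 0.269×(ethane in n3), and the membrane unit passes all ethane, so ethane in n8 = ethane in n3 = 610.32 lb/h.
ethylene in n8: m_A = 496×0.669 + (1−0.269)·(1−0.765)·m_A, so m_A = 331.82/0.8282 = 400.65 lb/h.
n8 = 400.65 + 610.32 = 1011 lb/h.
ethane fraction in n8 = 610.32/1011 = 0.604.

0.604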